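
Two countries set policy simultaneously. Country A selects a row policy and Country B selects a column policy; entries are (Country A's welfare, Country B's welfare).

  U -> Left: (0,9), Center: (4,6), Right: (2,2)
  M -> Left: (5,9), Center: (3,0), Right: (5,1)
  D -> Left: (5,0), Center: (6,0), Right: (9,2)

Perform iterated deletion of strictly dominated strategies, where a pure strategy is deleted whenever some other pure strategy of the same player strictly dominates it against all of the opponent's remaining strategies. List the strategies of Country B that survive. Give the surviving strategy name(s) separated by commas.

Left, Right

Country A's strategy U is strictly dominated by D (Left: 5>0, Center: 6>4, Right: 9>2) and is removed.
Country B's strategy Center is strictly dominated by Right (M: 1>0, D: 2>0) and is removed.
Among the remaining strategies, none is strictly dominated by another pure strategy of the same player, so the elimination stops.
Surviving strategies — Country A: {M, D}; Country B: {Left, Right}.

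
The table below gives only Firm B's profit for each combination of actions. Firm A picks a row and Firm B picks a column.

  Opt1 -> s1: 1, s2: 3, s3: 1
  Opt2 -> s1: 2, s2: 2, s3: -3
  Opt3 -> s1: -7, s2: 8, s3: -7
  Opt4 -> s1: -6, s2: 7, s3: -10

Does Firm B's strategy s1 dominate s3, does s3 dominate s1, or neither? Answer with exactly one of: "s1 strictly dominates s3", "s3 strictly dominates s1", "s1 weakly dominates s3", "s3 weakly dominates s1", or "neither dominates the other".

s1 weakly dominates s3

Compare s1 to s3 across each opponent action: Opt1: 1=1, Opt2: 2>-3, Opt3: -7=-7, Opt4: -6>-10.
s1 is at least as good everywhere and strictly better somewhere (tied only at Opt1, Opt3), so s1 weakly but not strictly dominates s3.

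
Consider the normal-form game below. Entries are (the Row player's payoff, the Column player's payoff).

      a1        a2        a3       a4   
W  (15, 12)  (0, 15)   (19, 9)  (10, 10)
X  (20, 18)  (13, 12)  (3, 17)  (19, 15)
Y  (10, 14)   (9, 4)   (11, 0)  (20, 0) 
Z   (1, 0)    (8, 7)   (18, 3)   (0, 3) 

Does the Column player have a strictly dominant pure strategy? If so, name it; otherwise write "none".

none

a1 fails to dominate a2 at W (12<15).
a2 fails to dominate a1 at X (12<18).
a3 fails to dominate a1 at W (9<12).
a4 fails to dominate a1 at W (10<12).
No single strategy dominates all the others.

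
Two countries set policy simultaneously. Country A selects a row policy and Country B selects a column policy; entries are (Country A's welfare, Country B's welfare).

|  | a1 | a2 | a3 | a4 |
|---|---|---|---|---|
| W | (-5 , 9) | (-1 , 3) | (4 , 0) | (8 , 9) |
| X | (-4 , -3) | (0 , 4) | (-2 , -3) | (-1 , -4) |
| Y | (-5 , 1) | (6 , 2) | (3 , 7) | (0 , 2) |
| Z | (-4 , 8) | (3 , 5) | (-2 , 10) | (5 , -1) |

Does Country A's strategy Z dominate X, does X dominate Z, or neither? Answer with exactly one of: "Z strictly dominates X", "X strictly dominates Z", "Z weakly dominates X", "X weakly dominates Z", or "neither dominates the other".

Z weakly dominates X

Compare Z to X across each choice by Country B: a1: -4=-4, a2: 3>0, a3: -2=-2, a4: 5>-1.
Z is at least as good everywhere and strictly better somewhere (tied only at a1, a3), so Z weakly but not strictly dominates X.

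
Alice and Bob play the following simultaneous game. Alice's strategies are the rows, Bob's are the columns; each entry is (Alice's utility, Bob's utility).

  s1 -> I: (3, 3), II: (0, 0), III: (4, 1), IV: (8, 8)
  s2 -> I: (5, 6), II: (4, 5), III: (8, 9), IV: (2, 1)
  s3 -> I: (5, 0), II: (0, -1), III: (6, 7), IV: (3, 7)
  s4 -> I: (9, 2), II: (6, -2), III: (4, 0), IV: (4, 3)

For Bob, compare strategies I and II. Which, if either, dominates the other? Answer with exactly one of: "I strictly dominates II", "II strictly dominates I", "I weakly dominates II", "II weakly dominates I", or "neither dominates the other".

I's payoffs vs II's, by Alice's action — s1: 3>0, s2: 6>5, s3: 0>-1, s4: 2>-2.
I gives a strictly higher payoff against every action of Alice, so I strictly dominates II.

I strictly dominates II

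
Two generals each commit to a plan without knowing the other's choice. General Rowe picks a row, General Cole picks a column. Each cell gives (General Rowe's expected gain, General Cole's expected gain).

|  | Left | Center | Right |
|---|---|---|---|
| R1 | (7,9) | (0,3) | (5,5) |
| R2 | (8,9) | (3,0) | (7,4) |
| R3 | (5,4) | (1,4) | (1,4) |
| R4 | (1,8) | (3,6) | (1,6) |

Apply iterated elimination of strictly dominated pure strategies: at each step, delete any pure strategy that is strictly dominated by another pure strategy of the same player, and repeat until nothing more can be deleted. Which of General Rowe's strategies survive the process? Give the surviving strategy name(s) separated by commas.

R2

For General Rowe, R2 strictly dominates R1 on the remaining columns (Left: 8>7, Center: 3>0, Right: 7>5); eliminate R1.
For General Rowe, R2 strictly dominates R3 on the remaining columns (Left: 8>5, Center: 3>1, Right: 7>1); eliminate R3.
Column Center is eliminated: Left beats it against every remaining row (R2: 9>0, R4: 8>6).
General Rowe's strategy R4 is strictly dominated by R2 (Left: 8>1, Right: 7>1) and is removed.
General Cole's strategy Right is strictly dominated by Left (R2: 9>4) and is removed.
Among the remaining strategies, none is strictly dominated by another pure strategy of the same player, so the elimination stops.
Surviving strategies — General Rowe: {R2}; General Cole: {Left}.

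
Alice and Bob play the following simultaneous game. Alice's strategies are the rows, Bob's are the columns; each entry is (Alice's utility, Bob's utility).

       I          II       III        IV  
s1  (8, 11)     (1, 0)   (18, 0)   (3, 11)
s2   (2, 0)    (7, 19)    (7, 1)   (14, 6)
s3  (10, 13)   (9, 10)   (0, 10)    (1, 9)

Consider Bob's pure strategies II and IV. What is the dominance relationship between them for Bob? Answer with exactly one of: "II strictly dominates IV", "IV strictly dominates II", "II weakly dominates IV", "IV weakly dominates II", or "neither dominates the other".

neither dominates the other

II's payoffs vs IV's, by Alice's action — s1: 0<11, s2: 19>6, s3: 10>9.
II does better at s2, s3 but worse at s1; neither strategy dominates the other.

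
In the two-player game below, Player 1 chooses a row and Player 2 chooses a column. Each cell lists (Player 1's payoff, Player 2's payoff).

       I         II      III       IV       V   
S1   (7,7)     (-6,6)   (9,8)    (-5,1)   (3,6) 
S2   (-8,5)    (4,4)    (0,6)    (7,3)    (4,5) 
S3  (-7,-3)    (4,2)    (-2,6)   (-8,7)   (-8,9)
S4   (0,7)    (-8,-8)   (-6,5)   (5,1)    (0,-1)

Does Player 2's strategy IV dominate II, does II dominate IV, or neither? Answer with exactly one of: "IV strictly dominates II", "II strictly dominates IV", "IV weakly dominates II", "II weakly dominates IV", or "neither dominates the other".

Compare IV to II across every action of Player 1: S1: 1<6, S2: 3<4, S3: 7>2, S4: 1>-8.
IV does better at S3, S4 but worse at S1, S2; neither strategy dominates the other.

neither dominates the other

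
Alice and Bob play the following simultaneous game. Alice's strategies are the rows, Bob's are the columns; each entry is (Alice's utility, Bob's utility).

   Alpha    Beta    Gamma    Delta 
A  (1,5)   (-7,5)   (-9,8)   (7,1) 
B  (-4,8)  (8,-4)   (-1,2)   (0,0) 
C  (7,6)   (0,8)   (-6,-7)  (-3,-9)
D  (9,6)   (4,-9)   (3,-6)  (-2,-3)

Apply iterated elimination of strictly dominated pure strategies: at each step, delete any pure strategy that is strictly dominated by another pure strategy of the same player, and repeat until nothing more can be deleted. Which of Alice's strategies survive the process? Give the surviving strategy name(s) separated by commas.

D

For Alice, D strictly dominates C on the remaining columns (Alpha: 9>7, Beta: 4>0, Gamma: 3>-6, Delta: -2>-3); eliminate C.
Bob's strategy Beta is strictly dominated by Gamma (A: 8>5, B: 2>-4, D: -6>-9) and is removed.
For Bob, Alpha strictly dominates Delta on the remaining rows (A: 5>1, B: 8>0, D: 6>-3); eliminate Delta.
Row A is eliminated: D beats it against every remaining column (Alpha: 9>1, Gamma: 3>-9).
For Alice, D strictly dominates B on the remaining columns (Alpha: 9>-4, Gamma: 3>-1); eliminate B.
Column Gamma is eliminated: Alpha beats it against every remaining row (D: 6>-6).
Among the remaining strategies, none is strictly dominated by another pure strategy of the same player, so the elimination stops.
Surviving strategies — Alice: {D}; Bob: {Alpha}.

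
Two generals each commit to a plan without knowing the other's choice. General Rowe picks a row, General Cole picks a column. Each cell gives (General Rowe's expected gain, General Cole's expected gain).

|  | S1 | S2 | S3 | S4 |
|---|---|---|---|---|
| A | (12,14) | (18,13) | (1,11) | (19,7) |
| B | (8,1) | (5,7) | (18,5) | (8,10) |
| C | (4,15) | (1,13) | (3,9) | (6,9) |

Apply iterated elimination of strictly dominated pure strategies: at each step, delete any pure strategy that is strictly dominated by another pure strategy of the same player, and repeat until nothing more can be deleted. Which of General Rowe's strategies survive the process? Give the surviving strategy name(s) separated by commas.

For General Rowe, B strictly dominates C on the remaining columns (S1: 8>4, S2: 5>1, S3: 18>3, S4: 8>6); eliminate C.
Column S3 is eliminated: S2 beats it against every remaining row (A: 13>11, B: 7>5).
For General Rowe, A strictly dominates B on the remaining columns (S1: 12>8, S2: 18>5, S4: 19>8); eliminate B.
For General Cole, S1 strictly dominates S2 on the remaining rows (A: 14>13); eliminate S2.
General Cole's strategy S4 is strictly dominated by S1 (A: 14>7) and is removed.
Among the remaining strategies, none is strictly dominated by another pure strategy of the same player, so the elimination stops.
Surviving strategies — General Rowe: {A}; General Cole: {S1}.

A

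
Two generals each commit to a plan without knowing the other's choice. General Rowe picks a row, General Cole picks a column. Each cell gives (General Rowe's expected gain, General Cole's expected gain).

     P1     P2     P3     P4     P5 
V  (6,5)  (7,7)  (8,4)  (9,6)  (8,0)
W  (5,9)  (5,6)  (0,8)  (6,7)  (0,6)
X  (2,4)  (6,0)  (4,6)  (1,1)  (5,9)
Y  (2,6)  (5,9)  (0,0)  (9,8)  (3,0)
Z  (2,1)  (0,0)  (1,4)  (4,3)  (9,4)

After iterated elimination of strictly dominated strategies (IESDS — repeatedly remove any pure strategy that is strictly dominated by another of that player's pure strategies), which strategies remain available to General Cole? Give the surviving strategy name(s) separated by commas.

General Rowe's strategy W is strictly dominated by V (P1: 6>5, P2: 7>5, P3: 8>0, P4: 9>6, P5: 8>0) and is removed.
Row X is eliminated: V beats it against every remaining column (P1: 6>2, P2: 7>6, P3: 8>4, P4: 9>1, P5: 8>5).
General Cole's strategy P1 is strictly dominated by P4 (V: 6>5, Y: 8>6, Z: 3>1) and is removed.
Among the remaining strategies, none is strictly dominated by another pure strategy of the same player, so the elimination stops.
Surviving strategies — General Rowe: {V, Y, Z}; General Cole: {P2, P3, P4, P5}.

P2, P3, P4, P5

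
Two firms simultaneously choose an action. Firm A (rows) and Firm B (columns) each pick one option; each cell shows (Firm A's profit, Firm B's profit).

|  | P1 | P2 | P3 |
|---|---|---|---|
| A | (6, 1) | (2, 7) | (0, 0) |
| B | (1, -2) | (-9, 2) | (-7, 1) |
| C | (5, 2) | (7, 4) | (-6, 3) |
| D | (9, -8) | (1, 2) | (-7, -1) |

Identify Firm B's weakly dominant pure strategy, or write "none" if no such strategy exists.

P2 vs P1: A: 7>1, B: 2>-2, C: 4>2, D: 2>-8.
P2 vs P3: A: 7>0, B: 2>1, C: 4>3, D: 2>-1.
P2 is at least as good as every other strategy against every opponent action, so it is weakly dominant.

P2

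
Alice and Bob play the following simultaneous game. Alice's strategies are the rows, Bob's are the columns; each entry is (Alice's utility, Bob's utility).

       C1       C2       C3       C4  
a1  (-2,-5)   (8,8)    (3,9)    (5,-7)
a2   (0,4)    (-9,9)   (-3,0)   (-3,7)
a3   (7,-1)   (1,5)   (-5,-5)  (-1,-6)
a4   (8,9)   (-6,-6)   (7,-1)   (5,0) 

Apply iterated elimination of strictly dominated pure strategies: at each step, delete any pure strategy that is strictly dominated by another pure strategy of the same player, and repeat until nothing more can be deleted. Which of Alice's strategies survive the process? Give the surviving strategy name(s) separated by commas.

a1, a3, a4

For Alice, a4 strictly dominates a2 on the remaining columns (C1: 8>0, C2: -6>-9, C3: 7>-3, C4: 5>-3); eliminate a2.
Bob's strategy C4 is strictly dominated by C1 (a1: -5>-7, a3: -1>-6, a4: 9>0) and is removed.
Among the remaining strategies, none is strictly dominated by another pure strategy of the same player, so the elimination stops.
Surviving strategies — Alice: {a1, a3, a4}; Bob: {C1, C2, C3}.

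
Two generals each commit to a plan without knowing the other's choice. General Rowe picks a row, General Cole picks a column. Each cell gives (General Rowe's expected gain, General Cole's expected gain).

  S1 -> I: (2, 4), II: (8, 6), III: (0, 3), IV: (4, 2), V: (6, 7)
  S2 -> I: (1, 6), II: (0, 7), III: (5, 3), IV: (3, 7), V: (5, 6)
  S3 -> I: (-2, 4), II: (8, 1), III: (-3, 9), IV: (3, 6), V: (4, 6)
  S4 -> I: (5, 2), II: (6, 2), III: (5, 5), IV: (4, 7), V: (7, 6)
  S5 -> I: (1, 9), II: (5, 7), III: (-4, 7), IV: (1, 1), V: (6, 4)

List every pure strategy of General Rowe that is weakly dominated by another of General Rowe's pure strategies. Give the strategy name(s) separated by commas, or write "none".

S2, S3, S5

S1: no other strategy beats it everywhere (S2 at I (2>1); S3 at I (2>-2); S4 at II (8>6); S5 at I (2>1)).
S2 is weakly dominated by S4 (I: 5>1, II: 6>0, III: 5=5, IV: 4>3, V: 7>5).
S3 is weakly dominated by S1 (I: 2>-2, II: 8=8, III: 0>-3, IV: 4>3, V: 6>4).
Nothing dominates S4: S1 at I (5>2); S2 at I (5>1); S3 at I (5>-2); S5 at I (5>1).
S5 is weakly dominated by S1 (I: 2>1, II: 8>5, III: 0>-4, IV: 4>1, V: 6=6).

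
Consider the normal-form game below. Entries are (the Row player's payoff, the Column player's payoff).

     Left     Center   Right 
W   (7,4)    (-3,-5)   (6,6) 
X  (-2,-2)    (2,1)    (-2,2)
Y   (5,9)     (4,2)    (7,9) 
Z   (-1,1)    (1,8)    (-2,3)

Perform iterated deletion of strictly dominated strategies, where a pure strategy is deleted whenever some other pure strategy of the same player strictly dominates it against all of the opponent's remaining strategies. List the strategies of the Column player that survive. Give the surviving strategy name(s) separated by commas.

Left, Right

For the Row player, Y strictly dominates X on the remaining columns (Left: 5>-2, Center: 4>2, Right: 7>-2); eliminate X.
The Row player's strategy Z is strictly dominated by Y (Left: 5>-1, Center: 4>1, Right: 7>-2) and is removed.
For the Column player, Left strictly dominates Center on the remaining rows (W: 4>-5, Y: 9>2); eliminate Center.
Among the remaining strategies, none is strictly dominated by another pure strategy of the same player, so the elimination stops.
Surviving strategies — the Row player: {W, Y}; the Column player: {Left, Right}.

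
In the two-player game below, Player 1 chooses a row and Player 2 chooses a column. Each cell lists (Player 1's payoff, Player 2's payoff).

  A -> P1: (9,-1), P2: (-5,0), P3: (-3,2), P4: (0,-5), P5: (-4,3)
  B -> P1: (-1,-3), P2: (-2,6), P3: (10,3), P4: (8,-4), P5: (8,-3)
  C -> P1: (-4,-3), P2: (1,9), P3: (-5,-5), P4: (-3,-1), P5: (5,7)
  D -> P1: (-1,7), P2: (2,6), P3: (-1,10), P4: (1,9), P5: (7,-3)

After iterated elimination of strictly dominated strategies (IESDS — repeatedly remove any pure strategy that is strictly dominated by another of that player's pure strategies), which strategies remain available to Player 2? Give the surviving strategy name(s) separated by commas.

Row C is eliminated: D beats it against every remaining column (P1: -1>-4, P2: 2>1, P3: -1>-5, P4: 1>-3, P5: 7>5).
For Player 2, P3 strictly dominates P1 on the remaining rows (A: 2>-1, B: 3>-3, D: 10>7); eliminate P1.
For Player 1, B strictly dominates A on the remaining columns (P2: -2>-5, P3: 10>-3, P4: 8>0, P5: 8>-4); eliminate A.
For Player 2, P3 strictly dominates P4 on the remaining rows (B: 3>-4, D: 10>9); eliminate P4.
Player 2's strategy P5 is strictly dominated by P2 (B: 6>-3, D: 6>-3) and is removed.
Among the remaining strategies, none is strictly dominated by another pure strategy of the same player, so the elimination stops.
Surviving strategies — Player 1: {B, D}; Player 2: {P2, P3}.

P2, P3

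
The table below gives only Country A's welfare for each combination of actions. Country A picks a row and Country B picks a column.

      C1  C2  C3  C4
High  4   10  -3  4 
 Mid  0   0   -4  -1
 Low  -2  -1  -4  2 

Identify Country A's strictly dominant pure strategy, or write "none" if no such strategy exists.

High

High vs Mid: C1: 4>0, C2: 10>0, C3: -3>-4, C4: 4>-1.
High vs Low: C1: 4>-2, C2: 10>-1, C3: -3>-4, C4: 4>2.
High strictly beats every other strategy against every opponent action, so it is strictly dominant.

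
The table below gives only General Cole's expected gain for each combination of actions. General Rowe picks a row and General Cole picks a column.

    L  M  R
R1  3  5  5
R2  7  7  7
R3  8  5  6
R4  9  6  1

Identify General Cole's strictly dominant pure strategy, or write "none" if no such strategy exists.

L fails to dominate M at R1 (3<5).
M fails to dominate L at R2 (7=7).
R fails to dominate L at R2 (7=7).
No single strategy dominates all the others.

none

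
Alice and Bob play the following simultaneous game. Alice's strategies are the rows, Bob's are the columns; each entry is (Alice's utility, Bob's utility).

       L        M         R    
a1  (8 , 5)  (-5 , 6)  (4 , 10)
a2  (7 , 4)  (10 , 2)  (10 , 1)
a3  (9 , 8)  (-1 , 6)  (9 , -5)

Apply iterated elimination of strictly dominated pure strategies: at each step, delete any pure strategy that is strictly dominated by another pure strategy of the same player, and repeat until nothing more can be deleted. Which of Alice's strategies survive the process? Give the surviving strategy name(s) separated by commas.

Row a1 is eliminated: a3 beats it against every remaining column (L: 9>8, M: -1>-5, R: 9>4).
Bob's strategy M is strictly dominated by L (a2: 4>2, a3: 8>6) and is removed.
Bob's strategy R is strictly dominated by L (a2: 4>1, a3: 8>-5) and is removed.
Row a2 is eliminated: a3 beats it against every remaining column (L: 9>7).
Among the remaining strategies, none is strictly dominated by another pure strategy of the same player, so the elimination stops.
Surviving strategies — Alice: {a3}; Bob: {L}.

a3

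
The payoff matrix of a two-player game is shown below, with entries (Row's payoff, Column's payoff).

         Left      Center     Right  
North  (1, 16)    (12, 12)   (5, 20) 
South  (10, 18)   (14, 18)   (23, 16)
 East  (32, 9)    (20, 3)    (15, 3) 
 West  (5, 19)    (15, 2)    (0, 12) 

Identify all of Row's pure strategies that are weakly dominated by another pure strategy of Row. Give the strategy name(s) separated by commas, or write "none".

North, West

South weakly dominates North — Left: 10>1, Center: 14>12, Right: 23>5.
South: no other strategy beats it everywhere (North at Left (10>1); East at Right (23>15); West at Left (10>5)).
East is not dominated — it holds its own against North at Left (32>1); South at Left (32>10); West at Left (32>5).
West is weakly dominated by East (Left: 32>5, Center: 20>15, Right: 15>0).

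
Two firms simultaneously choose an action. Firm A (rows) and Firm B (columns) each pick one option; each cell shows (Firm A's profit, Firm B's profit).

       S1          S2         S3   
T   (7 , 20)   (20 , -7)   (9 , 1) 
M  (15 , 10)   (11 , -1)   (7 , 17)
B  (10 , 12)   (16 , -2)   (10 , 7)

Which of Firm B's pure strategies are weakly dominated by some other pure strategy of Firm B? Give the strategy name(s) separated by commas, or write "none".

S2

S1: no other strategy beats it everywhere (S2 at T (20>-7); S3 at T (20>1)).
S2: dominated, since S1 does at least as well everywhere (T: 20>-7, M: 10>-1, B: 12>-2).
Nothing dominates S3: S1 at M (17>10); S2 at T (1>-7).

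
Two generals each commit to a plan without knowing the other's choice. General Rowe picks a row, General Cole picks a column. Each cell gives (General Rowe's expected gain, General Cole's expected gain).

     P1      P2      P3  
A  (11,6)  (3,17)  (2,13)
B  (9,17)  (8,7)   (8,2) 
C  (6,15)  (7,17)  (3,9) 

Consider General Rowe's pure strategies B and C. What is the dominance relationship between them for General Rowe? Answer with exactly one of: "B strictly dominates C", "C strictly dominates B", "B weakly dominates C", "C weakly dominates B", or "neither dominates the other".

B's payoffs vs C's, by General Cole's action — P1: 9>6, P2: 8>7, P3: 8>3.
B gives a strictly higher payoff against every action of General Cole, so B strictly dominates C.

B strictly dominates C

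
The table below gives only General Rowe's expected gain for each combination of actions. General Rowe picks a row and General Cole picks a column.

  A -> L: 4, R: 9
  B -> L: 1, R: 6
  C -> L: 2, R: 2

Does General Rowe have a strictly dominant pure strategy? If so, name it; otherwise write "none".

A

A vs B: L: 4>1, R: 9>6.
A vs C: L: 4>2, R: 9>2.
A strictly beats every other strategy against every opponent action, so it is strictly dominant.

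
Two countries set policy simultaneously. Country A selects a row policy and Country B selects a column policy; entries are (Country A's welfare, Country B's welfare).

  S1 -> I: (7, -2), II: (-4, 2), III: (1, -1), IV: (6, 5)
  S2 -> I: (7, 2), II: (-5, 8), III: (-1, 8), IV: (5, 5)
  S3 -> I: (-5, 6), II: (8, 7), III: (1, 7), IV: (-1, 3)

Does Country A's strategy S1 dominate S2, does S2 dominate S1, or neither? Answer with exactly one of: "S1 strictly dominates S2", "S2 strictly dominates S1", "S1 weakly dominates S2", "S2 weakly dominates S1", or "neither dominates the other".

S1's payoffs vs S2's, by Country B's action — I: 7=7, II: -4>-5, III: 1>-1, IV: 6>5.
S1 is at least as good everywhere and strictly better somewhere (tied only at I), so S1 weakly but not strictly dominates S2.

S1 weakly dominates S2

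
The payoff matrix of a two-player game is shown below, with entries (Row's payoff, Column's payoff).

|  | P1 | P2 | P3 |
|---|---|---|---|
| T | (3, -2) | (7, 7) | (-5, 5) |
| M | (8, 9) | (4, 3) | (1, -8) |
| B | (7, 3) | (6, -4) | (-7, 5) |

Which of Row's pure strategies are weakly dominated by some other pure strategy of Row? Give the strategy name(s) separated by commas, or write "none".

Nothing dominates T: M at P2 (7>4); B at P2 (7>6).
M: no other strategy beats it everywhere (T at P1 (8>3); B at P1 (8>7)).
B is not dominated — it holds its own against T at P1 (7>3); M at P2 (6>4).

none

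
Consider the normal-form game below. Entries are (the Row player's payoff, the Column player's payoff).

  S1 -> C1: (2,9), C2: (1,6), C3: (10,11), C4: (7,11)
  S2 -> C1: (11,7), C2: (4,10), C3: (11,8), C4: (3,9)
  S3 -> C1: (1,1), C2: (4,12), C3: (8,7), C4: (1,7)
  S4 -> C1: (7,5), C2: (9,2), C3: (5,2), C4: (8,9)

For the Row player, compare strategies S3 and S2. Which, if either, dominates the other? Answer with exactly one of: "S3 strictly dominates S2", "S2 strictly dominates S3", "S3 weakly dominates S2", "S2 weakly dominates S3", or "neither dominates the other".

S2 weakly dominates S3

S3's payoffs vs S2's, by the Column player's action — C1: 1<11, C2: 4=4, C3: 8<11, C4: 1<3.
S2 is at least as good everywhere and strictly better somewhere (tied at C2), so S2 weakly dominates S3.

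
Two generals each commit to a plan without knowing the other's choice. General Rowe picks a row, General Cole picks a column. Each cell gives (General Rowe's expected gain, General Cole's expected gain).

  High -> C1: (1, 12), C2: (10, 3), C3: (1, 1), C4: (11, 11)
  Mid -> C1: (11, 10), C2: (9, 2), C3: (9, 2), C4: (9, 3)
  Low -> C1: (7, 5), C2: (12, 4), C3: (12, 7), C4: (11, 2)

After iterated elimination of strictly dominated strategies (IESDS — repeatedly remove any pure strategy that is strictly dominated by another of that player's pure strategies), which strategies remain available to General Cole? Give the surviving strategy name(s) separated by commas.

Column C2 is eliminated: C1 beats it against every remaining row (High: 12>3, Mid: 10>2, Low: 5>4).
General Cole's strategy C4 is strictly dominated by C1 (High: 12>11, Mid: 10>3, Low: 5>2) and is removed.
For General Rowe, Mid strictly dominates High on the remaining columns (C1: 11>1, C3: 9>1); eliminate High.
Among the remaining strategies, none is strictly dominated by another pure strategy of the same player, so the elimination stops.
Surviving strategies — General Rowe: {Mid, Low}; General Cole: {C1, C3}.

C1, C3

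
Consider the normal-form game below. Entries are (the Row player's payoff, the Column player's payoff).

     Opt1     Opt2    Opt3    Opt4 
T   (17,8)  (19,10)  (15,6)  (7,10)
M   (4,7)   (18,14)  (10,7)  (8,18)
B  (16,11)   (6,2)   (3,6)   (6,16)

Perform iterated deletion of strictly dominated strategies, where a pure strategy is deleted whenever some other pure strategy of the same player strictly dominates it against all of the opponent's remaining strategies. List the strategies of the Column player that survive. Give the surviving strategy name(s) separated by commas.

Opt2, Opt4

The Row player's strategy B is strictly dominated by T (Opt1: 17>16, Opt2: 19>6, Opt3: 15>3, Opt4: 7>6) and is removed.
The Column player's strategy Opt1 is strictly dominated by Opt2 (T: 10>8, M: 14>7) and is removed.
For the Column player, Opt2 strictly dominates Opt3 on the remaining rows (T: 10>6, M: 14>7); eliminate Opt3.
Among the remaining strategies, none is strictly dominated by another pure strategy of the same player, so the elimination stops.
Surviving strategies — the Row player: {T, M}; the Column player: {Opt2, Opt4}.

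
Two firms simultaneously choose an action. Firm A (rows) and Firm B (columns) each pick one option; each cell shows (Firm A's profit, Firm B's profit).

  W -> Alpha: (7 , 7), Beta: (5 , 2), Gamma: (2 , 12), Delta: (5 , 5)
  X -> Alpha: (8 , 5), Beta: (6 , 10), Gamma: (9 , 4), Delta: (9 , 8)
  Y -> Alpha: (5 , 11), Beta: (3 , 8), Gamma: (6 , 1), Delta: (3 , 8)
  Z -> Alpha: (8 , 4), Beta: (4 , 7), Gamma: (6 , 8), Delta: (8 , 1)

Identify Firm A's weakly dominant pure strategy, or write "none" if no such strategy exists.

X

X vs W: Alpha: 8>7, Beta: 6>5, Gamma: 9>2, Delta: 9>5.
X vs Y: Alpha: 8>5, Beta: 6>3, Gamma: 9>6, Delta: 9>3.
X vs Z: Alpha: 8=8, Beta: 6>4, Gamma: 9>6, Delta: 9>8.
X is at least as good as every other strategy against every opponent action, so it is weakly dominant.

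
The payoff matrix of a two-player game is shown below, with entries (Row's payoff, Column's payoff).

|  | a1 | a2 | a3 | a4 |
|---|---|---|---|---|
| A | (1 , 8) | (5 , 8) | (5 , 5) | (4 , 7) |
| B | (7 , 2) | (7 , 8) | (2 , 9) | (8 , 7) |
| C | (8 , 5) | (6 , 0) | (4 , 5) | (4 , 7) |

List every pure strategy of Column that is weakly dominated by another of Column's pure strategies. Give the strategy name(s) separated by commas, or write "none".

a1: no other strategy beats it everywhere (a2 at C (5>0); a3 at A (8>5); a4 at A (8>7)).
a2 is not dominated — it holds its own against a1 at B (8>2); a3 at A (8>5); a4 at A (8>7).
Nothing dominates a3: a1 at B (9>2); a2 at B (9>8); a4 at B (9>7).
a4 is not dominated — it holds its own against a1 at B (7>2); a2 at C (7>0); a3 at A (7>5).

none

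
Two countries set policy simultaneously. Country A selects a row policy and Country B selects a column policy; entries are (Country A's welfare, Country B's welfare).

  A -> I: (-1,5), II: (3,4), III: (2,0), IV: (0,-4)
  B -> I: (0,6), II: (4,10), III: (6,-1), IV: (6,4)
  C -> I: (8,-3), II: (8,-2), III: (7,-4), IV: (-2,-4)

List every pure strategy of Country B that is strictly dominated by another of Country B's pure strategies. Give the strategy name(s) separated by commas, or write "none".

III, IV

I is not dominated — it holds its own against II at A (5>4); III at A (5>0); IV at A (5>-4).
II is not dominated — it holds its own against I at B (10>6); III at A (4>0); IV at A (4>-4).
I strictly dominates III — A: 5>0, B: 6>-1, C: -3>-4.
IV is strictly dominated by I (A: 5>-4, B: 6>4, C: -3>-4).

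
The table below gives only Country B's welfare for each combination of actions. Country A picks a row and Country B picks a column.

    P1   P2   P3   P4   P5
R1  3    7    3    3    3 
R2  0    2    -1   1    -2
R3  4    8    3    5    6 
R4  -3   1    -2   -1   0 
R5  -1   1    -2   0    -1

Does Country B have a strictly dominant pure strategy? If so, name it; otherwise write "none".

P2

P2 vs P1: R1: 7>3, R2: 2>0, R3: 8>4, R4: 1>-3, R5: 1>-1.
P2 vs P3: R1: 7>3, R2: 2>-1, R3: 8>3, R4: 1>-2, R5: 1>-2.
P2 vs P4: R1: 7>3, R2: 2>1, R3: 8>5, R4: 1>-1, R5: 1>0.
P2 vs P5: R1: 7>3, R2: 2>-2, R3: 8>6, R4: 1>0, R5: 1>-1.
P2 strictly beats every other strategy against every opponent action, so it is strictly dominant.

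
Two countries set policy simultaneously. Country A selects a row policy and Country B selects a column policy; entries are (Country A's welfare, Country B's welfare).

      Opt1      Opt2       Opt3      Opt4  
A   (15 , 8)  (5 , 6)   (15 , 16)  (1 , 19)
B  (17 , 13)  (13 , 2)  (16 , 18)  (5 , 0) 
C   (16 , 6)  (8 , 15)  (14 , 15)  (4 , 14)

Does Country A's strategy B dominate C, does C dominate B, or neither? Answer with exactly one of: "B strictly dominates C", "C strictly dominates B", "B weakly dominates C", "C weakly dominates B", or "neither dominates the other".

Compare B to C across each opponent action: Opt1: 17>16, Opt2: 13>8, Opt3: 16>14, Opt4: 5>4.
Every comparison favours B, so B strictly dominates C.

B strictly dominates C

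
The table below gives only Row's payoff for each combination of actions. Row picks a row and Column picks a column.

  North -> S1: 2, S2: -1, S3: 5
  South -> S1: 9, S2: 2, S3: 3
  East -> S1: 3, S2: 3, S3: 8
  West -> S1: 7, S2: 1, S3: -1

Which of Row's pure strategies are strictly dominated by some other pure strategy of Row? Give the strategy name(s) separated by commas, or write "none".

North, West

North is strictly dominated by East (S1: 3>2, S2: 3>-1, S3: 8>5).
South: no other strategy beats it everywhere (North at S1 (9>2); East at S1 (9>3); West at S1 (9>7)).
East: no other strategy beats it everywhere (North at S1 (3>2); South at S2 (3>2); West at S2 (3>1)).
West is strictly dominated by South (S1: 9>7, S2: 2>1, S3: 3>-1).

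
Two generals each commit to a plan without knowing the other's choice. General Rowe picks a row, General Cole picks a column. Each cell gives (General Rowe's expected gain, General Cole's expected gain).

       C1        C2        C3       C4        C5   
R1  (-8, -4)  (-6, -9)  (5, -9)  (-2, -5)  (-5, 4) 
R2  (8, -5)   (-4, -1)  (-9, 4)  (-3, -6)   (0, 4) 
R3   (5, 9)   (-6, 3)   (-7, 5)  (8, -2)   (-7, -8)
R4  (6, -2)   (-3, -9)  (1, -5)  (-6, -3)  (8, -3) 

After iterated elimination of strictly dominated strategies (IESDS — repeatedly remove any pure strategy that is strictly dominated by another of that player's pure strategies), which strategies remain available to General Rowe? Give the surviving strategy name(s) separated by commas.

R1, R2, R4

For General Cole, C1 strictly dominates C4 on the remaining rows (R1: -4>-5, R2: -5>-6, R3: 9>-2, R4: -2>-3); eliminate C4.
Row R3 is eliminated: R4 beats it against every remaining column (C1: 6>5, C2: -3>-6, C3: 1>-7, C5: 8>-7).
General Cole's strategy C2 is strictly dominated by C5 (R1: 4>-9, R2: 4>-1, R4: -3>-9) and is removed.
Among the remaining strategies, none is strictly dominated by another pure strategy of the same player, so the elimination stops.
Surviving strategies — General Rowe: {R1, R2, R4}; General Cole: {C1, C3, C5}.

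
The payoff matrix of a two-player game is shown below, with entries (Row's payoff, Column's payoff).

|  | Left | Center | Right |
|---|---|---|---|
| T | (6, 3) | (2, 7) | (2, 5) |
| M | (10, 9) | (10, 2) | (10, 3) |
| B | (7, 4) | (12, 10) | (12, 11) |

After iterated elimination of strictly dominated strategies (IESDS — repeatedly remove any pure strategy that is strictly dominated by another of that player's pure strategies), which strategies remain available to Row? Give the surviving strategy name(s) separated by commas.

M, B

Row's strategy T is strictly dominated by M (Left: 10>6, Center: 10>2, Right: 10>2) and is removed.
For Column, Right strictly dominates Center on the remaining rows (M: 3>2, B: 11>10); eliminate Center.
Among the remaining strategies, none is strictly dominated by another pure strategy of the same player, so the elimination stops.
Surviving strategies — Row: {M, B}; Column: {Left, Right}.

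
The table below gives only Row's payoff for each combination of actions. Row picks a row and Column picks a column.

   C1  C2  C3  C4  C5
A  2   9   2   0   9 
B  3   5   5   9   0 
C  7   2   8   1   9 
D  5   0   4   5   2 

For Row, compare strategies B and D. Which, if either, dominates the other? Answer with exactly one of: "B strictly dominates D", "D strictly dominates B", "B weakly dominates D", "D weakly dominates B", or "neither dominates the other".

neither dominates the other

B's payoffs vs D's, by Column's action — C1: 3<5, C2: 5>0, C3: 5>4, C4: 9>5, C5: 0<2.
B does better at C2, C3, C4 but worse at C1, C5; neither strategy dominates the other.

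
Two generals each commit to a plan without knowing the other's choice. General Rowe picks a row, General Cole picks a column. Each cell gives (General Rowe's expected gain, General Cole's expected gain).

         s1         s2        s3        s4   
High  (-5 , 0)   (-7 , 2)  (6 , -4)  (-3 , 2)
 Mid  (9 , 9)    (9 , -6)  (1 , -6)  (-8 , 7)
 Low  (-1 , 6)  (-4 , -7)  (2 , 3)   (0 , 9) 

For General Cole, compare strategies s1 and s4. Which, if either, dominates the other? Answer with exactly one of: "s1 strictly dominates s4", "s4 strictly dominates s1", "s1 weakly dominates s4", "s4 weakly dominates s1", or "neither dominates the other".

neither dominates the other

Compare s1 to s4 across each choice by General Rowe: High: 0<2, Mid: 9>7, Low: 6<9.
s1 does better at Mid but worse at High, Low; neither strategy dominates the other.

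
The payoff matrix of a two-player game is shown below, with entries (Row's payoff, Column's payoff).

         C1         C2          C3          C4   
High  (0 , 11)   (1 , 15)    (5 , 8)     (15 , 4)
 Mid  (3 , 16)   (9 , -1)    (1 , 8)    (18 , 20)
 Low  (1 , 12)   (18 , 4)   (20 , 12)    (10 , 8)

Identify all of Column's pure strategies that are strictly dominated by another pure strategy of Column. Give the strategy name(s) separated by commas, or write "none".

Nothing dominates C1: C2 at Mid (16>-1); C3 at High (11>8); C4 at High (11>4).
C2: no other strategy beats it everywhere (C1 at High (15>11); C3 at High (15>8); C4 at High (15>4)).
Nothing dominates C3: C1 at Low (12=12); C2 at Mid (8>-1); C4 at High (8>4).
C4: no other strategy beats it everywhere (C1 at Mid (20>16); C2 at Mid (20>-1); C3 at Mid (20>8)).

none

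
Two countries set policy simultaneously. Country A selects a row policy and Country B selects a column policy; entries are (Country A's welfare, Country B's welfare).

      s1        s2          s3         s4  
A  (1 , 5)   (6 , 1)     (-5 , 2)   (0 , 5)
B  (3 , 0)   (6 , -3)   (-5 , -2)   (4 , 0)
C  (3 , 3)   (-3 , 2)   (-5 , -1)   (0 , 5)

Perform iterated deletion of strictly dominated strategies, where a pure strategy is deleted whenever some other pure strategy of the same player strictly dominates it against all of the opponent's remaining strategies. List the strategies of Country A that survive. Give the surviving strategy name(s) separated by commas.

Country B's strategy s2 is strictly dominated by s1 (A: 5>1, B: 0>-3, C: 3>2) and is removed.
Country B's strategy s3 is strictly dominated by s1 (A: 5>2, B: 0>-2, C: 3>-1) and is removed.
Country A's strategy A is strictly dominated by B (s1: 3>1, s4: 4>0) and is removed.
Among the remaining strategies, none is strictly dominated by another pure strategy of the same player, so the elimination stops.
Surviving strategies — Country A: {B, C}; Country B: {s1, s4}.

B, C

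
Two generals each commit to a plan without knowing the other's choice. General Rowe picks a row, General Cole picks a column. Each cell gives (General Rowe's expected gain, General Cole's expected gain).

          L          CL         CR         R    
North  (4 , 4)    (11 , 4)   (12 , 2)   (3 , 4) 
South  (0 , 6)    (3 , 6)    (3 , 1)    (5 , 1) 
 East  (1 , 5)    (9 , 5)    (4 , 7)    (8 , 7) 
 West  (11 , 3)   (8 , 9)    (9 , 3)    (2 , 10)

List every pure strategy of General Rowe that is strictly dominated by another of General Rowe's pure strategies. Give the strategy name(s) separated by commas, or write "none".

South

North is not dominated — it holds its own against South at L (4>0); East at L (4>1); West at CL (11>8).
South is strictly dominated by East (L: 1>0, CL: 9>3, CR: 4>3, R: 8>5).
East is not dominated — it holds its own against North at R (8>3); South at L (1>0); West at CL (9>8).
Nothing dominates West: North at L (11>4); South at L (11>0); East at L (11>1).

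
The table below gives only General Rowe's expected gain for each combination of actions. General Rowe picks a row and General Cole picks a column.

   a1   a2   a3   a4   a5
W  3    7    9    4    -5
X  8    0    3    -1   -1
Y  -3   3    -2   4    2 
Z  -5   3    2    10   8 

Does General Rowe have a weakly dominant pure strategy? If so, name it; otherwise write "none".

W fails to dominate X at a1 (3<8).
X fails to dominate W at a2 (0<7).
Y fails to dominate W at a1 (-3<3).
Z fails to dominate W at a1 (-5<3).
No single strategy dominates all the others.

none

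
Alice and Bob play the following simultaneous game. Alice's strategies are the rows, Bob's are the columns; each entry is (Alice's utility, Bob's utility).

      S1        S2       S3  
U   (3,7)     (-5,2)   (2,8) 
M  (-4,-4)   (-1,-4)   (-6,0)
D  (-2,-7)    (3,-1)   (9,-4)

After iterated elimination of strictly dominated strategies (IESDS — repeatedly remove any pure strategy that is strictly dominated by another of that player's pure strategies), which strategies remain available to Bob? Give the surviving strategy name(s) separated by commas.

S2

Row M is eliminated: D beats it against every remaining column (S1: -2>-4, S2: 3>-1, S3: 9>-6).
Column S1 is eliminated: S3 beats it against every remaining row (U: 8>7, D: -4>-7).
For Alice, D strictly dominates U on the remaining columns (S2: 3>-5, S3: 9>2); eliminate U.
Column S3 is eliminated: S2 beats it against every remaining row (D: -1>-4).
Among the remaining strategies, none is strictly dominated by another pure strategy of the same player, so the elimination stops.
Surviving strategies — Alice: {D}; Bob: {S2}.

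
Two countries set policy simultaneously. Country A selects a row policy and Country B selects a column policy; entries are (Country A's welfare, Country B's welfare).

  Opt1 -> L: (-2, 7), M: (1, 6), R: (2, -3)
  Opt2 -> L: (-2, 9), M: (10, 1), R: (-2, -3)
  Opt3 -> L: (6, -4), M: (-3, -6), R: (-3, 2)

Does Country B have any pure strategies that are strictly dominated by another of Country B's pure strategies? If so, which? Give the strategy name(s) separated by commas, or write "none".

M

L is not dominated — it holds its own against M at Opt1 (7>6); R at Opt1 (7>-3).
M is strictly dominated by L (Opt1: 7>6, Opt2: 9>1, Opt3: -4>-6).
R: no other strategy beats it everywhere (L at Opt3 (2>-4); M at Opt3 (2>-6)).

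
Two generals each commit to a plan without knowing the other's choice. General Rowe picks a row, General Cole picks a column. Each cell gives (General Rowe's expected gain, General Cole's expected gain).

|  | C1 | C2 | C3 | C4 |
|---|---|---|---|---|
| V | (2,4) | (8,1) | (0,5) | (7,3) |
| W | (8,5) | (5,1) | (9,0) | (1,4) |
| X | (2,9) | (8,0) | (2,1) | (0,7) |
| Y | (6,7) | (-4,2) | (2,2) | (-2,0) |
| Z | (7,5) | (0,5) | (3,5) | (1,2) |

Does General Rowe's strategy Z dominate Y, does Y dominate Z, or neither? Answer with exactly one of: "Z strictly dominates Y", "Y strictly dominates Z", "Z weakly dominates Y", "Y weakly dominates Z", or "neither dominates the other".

Z strictly dominates Y

Compare Z to Y across each choice by General Cole: C1: 7>6, C2: 0>-4, C3: 3>2, C4: 1>-2.
Every comparison favours Z, so Z strictly dominates Y.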